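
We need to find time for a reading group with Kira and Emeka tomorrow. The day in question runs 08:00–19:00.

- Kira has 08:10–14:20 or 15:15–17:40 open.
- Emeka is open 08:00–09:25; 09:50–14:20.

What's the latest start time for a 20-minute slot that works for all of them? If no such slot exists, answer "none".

Kira ∩ Emeka: 08:10-09:25, 09:50-14:20.
So the common availability across everyone is 08:10-09:25, 09:50-14:20.
The last common window of at least 20 minutes is 09:50-14:20; a 20-minute meeting can start as late as 14:00 and still end by 14:20.

14:00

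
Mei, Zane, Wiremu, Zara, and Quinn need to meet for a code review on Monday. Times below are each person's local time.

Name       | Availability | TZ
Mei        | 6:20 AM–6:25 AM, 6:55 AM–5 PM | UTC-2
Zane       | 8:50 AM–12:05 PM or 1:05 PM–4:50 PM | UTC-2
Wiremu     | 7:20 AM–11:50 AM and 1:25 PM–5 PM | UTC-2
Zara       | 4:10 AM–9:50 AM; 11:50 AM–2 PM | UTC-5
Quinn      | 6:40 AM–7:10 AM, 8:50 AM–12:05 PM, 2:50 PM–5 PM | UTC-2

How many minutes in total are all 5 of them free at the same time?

Mei in UTC: 08:20-08:25, 08:55-19:00 (add 2h to convert from UTC-2).
Zane in UTC: 10:50-14:05, 15:05-18:50 (add 2h to convert from UTC-2).
Wiremu in UTC: 09:20-13:50, 15:25-19:00 (add 2h to convert from UTC-2).
Zara in UTC: 09:10-14:50, 16:50-19:00 (add 5h to convert from UTC-5).
Quinn in UTC: 08:40-09:10, 10:50-14:05, 16:50-19:00 (add 2h to convert from UTC-2).
Mei ∩ Zane: 10:50-14:05, 15:05-18:50.
Mei ∩ Zane ∩ Wiremu: 10:50-13:50, 15:25-18:50.
Mei ∩ Zane ∩ Wiremu ∩ Zara: 10:50-13:50, 16:50-18:50.
Mei ∩ Zane ∩ Wiremu ∩ Zara ∩ Quinn: 10:50-13:50, 16:50-18:50.
So the common availability across everyone is 10:50-13:50, 16:50-18:50.
Summing the common windows: 180 + 120 = 300 minutes.

300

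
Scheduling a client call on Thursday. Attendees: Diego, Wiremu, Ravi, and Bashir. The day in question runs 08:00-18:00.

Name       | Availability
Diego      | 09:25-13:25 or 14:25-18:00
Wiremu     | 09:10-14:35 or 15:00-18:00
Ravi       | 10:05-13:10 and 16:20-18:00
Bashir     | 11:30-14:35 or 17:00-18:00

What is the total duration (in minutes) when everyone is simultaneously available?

160

Diego ∩ Wiremu: 09:25-13:25, 14:25-14:35, 15:00-18:00.
Diego ∩ Wiremu ∩ Ravi: 10:05-13:10, 16:20-18:00.
Diego ∩ Wiremu ∩ Ravi ∩ Bashir: 11:30-13:10, 17:00-18:00.
Summing the common windows: 100 + 60 = 160 minutes.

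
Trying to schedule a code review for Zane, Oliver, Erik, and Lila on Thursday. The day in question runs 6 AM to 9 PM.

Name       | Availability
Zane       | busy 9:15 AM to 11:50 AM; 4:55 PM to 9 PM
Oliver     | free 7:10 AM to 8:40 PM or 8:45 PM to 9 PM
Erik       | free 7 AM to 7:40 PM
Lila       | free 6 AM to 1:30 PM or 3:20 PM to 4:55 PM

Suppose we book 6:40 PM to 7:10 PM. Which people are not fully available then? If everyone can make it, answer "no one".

Lila, Zane

Zane free: 06:00-09:15, 11:50-16:55 (invert busy blocks within the working day).
Oliver free: 07:10-20:40, 20:45-21:00.
Erik free: 07:00-19:40.
Lila free: 06:00-13:30, 15:20-16:55.
Zane: not fully free for 18:40-19:10. Oliver: free for 18:40-19:10. Erik: free for 18:40-19:10. Lila: not fully free for 18:40-19:10.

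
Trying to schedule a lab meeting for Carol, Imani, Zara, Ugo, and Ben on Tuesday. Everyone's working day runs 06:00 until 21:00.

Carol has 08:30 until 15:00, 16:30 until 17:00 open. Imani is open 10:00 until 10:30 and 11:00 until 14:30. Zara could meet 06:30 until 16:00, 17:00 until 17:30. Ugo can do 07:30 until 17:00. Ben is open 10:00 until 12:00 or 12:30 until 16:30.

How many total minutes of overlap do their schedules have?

Carol ∩ Imani: 10:00-10:30, 11:00-14:30.
Carol ∩ Imani ∩ Zara: 10:00-10:30, 11:00-14:30.
Carol ∩ Imani ∩ Zara ∩ Ugo: 10:00-10:30, 11:00-14:30.
Carol ∩ Imani ∩ Zara ∩ Ugo ∩ Ben: 10:00-10:30, 11:00-12:00, 12:30-14:30.
Summing the common windows: 30 + 60 + 120 = 210 minutes.

210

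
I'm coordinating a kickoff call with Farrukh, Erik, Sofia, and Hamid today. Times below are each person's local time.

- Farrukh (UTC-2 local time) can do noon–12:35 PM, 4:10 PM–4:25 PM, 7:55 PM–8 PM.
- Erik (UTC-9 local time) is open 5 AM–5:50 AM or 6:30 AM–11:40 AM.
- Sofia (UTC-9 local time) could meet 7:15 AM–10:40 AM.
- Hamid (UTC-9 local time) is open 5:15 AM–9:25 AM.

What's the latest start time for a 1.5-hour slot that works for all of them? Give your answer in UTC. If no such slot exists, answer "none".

none

Farrukh in UTC: 14:00-14:35, 18:10-18:25, 21:55-22:00 (add 2h to convert from UTC-2).
Erik in UTC: 14:00-14:50, 15:30-20:40 (add 9h to convert from UTC-9).
Sofia in UTC: 16:15-19:40 (add 9h to convert from UTC-9).
Hamid in UTC: 14:15-18:25 (add 9h to convert from UTC-9).
Farrukh ∩ Erik: 14:00-14:35, 18:10-18:25.
Farrukh ∩ Erik ∩ Sofia: 18:10-18:25.
Farrukh ∩ Erik ∩ Sofia ∩ Hamid: 18:10-18:25.
No common window is at least 90 minutes long.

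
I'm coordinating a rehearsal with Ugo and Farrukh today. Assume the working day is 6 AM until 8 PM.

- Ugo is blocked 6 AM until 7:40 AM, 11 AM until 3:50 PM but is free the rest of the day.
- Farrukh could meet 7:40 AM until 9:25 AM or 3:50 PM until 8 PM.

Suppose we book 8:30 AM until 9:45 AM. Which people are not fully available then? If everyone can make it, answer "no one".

Ugo free: 07:40-11:00, 15:50-20:00 (invert busy blocks within the working day).
Farrukh free: 07:40-09:25, 15:50-20:00.
Ugo: free for 08:30-09:45. Farrukh: not fully free for 08:30-09:45.

Farrukh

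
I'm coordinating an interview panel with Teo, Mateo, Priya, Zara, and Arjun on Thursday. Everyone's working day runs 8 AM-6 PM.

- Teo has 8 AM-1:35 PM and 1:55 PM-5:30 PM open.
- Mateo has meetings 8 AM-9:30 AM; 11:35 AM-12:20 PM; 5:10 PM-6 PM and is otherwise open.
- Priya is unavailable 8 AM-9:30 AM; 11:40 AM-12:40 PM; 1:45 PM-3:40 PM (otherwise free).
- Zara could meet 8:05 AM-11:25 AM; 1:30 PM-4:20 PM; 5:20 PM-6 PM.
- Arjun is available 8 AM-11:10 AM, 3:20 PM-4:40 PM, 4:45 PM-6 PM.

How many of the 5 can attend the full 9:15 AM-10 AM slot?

3

Teo free: 08:00-13:35, 13:55-17:30.
Mateo free: 09:30-11:35, 12:20-17:10 (invert busy blocks within the working day).
Priya free: 09:30-11:40, 12:40-13:45, 15:40-18:00 (invert busy blocks within the working day).
Zara free: 08:05-11:25, 13:30-16:20, 17:20-18:00.
Arjun free: 08:00-11:10, 15:20-16:40, 16:45-18:00.
Teo, Zara, and Arjun can make the full 09:15-10:00 slot — that's 3.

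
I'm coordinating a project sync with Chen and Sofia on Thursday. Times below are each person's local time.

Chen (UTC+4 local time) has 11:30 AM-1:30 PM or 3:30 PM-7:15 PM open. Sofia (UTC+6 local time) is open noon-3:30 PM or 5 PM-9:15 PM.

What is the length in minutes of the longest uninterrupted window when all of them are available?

225

Chen in UTC: 07:30-09:30, 11:30-15:15 (subtract 4h to convert from UTC+4).
Sofia in UTC: 06:00-09:30, 11:00-15:15 (subtract 6h to convert from UTC+6).
Chen ∩ Sofia: 07:30-09:30, 11:30-15:15.
The longest is 11:30-15:15 at 225 minutes.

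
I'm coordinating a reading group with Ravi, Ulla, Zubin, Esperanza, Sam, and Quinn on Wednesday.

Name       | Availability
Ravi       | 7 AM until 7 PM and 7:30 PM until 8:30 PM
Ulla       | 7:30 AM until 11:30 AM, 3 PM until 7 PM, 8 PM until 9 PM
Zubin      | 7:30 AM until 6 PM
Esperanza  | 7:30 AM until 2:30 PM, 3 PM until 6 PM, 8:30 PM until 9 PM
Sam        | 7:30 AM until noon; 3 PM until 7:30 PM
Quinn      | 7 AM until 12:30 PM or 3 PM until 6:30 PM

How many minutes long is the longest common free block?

Ravi ∩ Ulla: 07:30-11:30, 15:00-19:00, 20:00-20:30.
Ravi ∩ Ulla ∩ Zubin: 07:30-11:30, 15:00-18:00.
Ravi ∩ Ulla ∩ Zubin ∩ Esperanza: 07:30-11:30, 15:00-18:00.
Ravi ∩ Ulla ∩ Zubin ∩ Esperanza ∩ Sam: 07:30-11:30, 15:00-18:00.
Ravi ∩ Ulla ∩ Zubin ∩ Esperanza ∩ Sam ∩ Quinn: 07:30-11:30, 15:00-18:00.
So the common availability across everyone is 07:30-11:30, 15:00-18:00.
The longest is 07:30-11:30 at 240 minutes.

240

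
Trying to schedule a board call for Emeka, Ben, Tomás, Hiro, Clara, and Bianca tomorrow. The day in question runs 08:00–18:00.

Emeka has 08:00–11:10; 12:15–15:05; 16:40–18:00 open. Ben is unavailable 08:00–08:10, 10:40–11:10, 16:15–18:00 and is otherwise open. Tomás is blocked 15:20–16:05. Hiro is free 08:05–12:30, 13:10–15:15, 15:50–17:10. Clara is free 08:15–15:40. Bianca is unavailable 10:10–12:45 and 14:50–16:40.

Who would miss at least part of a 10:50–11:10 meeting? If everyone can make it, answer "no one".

Emeka free: 08:00-11:10, 12:15-15:05, 16:40-18:00.
Ben free: 08:10-10:40, 11:10-16:15 (invert busy blocks within the working day).
Tomás free: 08:00-15:20, 16:05-18:00 (invert busy blocks within the working day).
Hiro free: 08:05-12:30, 13:10-15:15, 15:50-17:10.
Clara free: 08:15-15:40.
Bianca free: 08:00-10:10, 12:45-14:50, 16:40-18:00 (invert busy blocks within the working day).
Emeka: free for 10:50-11:10. Ben: not fully free for 10:50-11:10. Tomás: free for 10:50-11:10. Hiro: free for 10:50-11:10. Clara: free for 10:50-11:10. Bianca: not fully free for 10:50-11:10.

Ben, Bianca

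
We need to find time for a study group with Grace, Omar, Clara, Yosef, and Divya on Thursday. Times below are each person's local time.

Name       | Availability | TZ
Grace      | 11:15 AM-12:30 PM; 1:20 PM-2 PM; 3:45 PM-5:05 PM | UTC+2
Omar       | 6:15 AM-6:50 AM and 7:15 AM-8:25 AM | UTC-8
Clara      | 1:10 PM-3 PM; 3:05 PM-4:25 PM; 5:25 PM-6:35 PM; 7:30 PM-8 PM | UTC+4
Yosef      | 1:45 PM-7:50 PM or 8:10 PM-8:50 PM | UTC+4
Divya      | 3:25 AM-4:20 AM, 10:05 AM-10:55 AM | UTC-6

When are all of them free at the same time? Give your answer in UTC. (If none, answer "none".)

none

Grace in UTC: 09:15-10:30, 11:20-12:00, 13:45-15:05 (subtract 2h to convert from UTC+2).
Omar in UTC: 14:15-14:50, 15:15-16:25 (add 8h to convert from UTC-8).
Clara in UTC: 09:10-11:00, 11:05-12:25, 13:25-14:35, 15:30-16:00 (subtract 4h to convert from UTC+4).
Yosef in UTC: 09:45-15:50, 16:10-16:50 (subtract 4h to convert from UTC+4).
Divya in UTC: 09:25-10:20, 16:05-16:55 (add 6h to convert from UTC-6).
Grace ∩ Omar: 14:15-14:50.
Grace ∩ Omar ∩ Clara: 14:15-14:35.
Grace ∩ Omar ∩ Clara ∩ Yosef: 14:15-14:35.
Grace ∩ Omar ∩ Clara ∩ Yosef ∩ Divya: ∅.
There is no time when everyone is free.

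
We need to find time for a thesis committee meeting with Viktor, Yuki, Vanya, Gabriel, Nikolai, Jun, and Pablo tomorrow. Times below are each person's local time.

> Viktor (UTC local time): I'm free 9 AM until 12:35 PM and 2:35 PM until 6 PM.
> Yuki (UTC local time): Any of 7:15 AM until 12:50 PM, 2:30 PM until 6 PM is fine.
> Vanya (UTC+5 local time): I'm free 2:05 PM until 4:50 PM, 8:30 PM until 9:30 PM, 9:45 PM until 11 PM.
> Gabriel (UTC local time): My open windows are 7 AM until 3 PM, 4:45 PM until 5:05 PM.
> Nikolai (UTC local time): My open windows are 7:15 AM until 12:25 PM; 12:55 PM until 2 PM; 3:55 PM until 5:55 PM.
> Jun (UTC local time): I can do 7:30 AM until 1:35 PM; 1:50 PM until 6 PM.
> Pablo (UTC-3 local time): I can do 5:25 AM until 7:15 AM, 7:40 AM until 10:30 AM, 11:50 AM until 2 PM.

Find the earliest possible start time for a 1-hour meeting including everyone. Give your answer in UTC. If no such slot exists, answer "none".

09:05

Viktor in UTC: 09:00-12:35, 14:35-18:00.
Yuki in UTC: 07:15-12:50, 14:30-18:00.
Vanya in UTC: 09:05-11:50, 15:30-16:30, 16:45-18:00 (subtract 5h to convert from UTC+5).
Gabriel in UTC: 07:00-15:00, 16:45-17:05.
Nikolai in UTC: 07:15-12:25, 12:55-14:00, 15:55-17:55.
Jun in UTC: 07:30-13:35, 13:50-18:00.
Pablo in UTC: 08:25-10:15, 10:40-13:30, 14:50-17:00 (add 3h to convert from UTC-3).
Viktor ∩ Yuki: 09:00-12:35, 14:35-18:00.
Viktor ∩ Yuki ∩ Vanya: 09:05-11:50, 15:30-16:30, 16:45-18:00.
Viktor ∩ Yuki ∩ Vanya ∩ Gabriel: 09:05-11:50, 16:45-17:05.
Viktor ∩ Yuki ∩ Vanya ∩ Gabriel ∩ Nikolai: 09:05-11:50, 16:45-17:05.
Viktor ∩ Yuki ∩ Vanya ∩ Gabriel ∩ Nikolai ∩ Jun: 09:05-11:50, 16:45-17:05.
Viktor ∩ Yuki ∩ Vanya ∩ Gabriel ∩ Nikolai ∩ Jun ∩ Pablo: 09:05-10:15, 10:40-11:50, 16:45-17:00.
The first common window of at least 60 minutes is 09:05-10:15, so the earliest start is 09:05.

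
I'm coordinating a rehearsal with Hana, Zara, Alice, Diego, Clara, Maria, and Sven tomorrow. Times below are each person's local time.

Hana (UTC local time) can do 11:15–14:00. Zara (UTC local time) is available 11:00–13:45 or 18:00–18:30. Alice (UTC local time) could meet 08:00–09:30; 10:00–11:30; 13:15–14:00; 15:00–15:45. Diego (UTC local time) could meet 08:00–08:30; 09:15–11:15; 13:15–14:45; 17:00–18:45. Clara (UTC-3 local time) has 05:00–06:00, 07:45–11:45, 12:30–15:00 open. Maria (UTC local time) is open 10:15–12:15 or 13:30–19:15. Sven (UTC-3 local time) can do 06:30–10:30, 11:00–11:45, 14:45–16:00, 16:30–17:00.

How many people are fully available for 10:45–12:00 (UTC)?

Hana in UTC: 11:15-14:00.
Zara in UTC: 11:00-13:45, 18:00-18:30.
Alice in UTC: 08:00-09:30, 10:00-11:30, 13:15-14:00, 15:00-15:45.
Diego in UTC: 08:00-08:30, 09:15-11:15, 13:15-14:45, 17:00-18:45.
Clara in UTC: 08:00-09:00, 10:45-14:45, 15:30-18:00 (add 3h to convert from UTC-3).
Maria in UTC: 10:15-12:15, 13:30-19:15.
Sven in UTC: 09:30-13:30, 14:00-14:45, 17:45-19:00, 19:30-20:00 (add 3h to convert from UTC-3).
Clara, Maria, and Sven can make the full 10:45-12:00 slot — that's 3.

3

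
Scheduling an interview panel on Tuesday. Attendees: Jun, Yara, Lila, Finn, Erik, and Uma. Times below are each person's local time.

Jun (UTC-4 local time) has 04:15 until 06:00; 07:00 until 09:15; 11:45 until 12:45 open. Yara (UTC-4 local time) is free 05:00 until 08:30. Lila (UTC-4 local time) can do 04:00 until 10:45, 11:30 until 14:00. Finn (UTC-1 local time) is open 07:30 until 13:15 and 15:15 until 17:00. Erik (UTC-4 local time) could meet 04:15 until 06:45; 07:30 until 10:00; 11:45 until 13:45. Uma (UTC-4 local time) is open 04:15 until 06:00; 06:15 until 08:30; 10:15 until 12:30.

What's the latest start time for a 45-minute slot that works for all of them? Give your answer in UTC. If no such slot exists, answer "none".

Jun in UTC: 08:15-10:00, 11:00-13:15, 15:45-16:45 (add 4h to convert from UTC-4).
Yara in UTC: 09:00-12:30 (add 4h to convert from UTC-4).
Lila in UTC: 08:00-14:45, 15:30-18:00 (add 4h to convert from UTC-4).
Finn in UTC: 08:30-14:15, 16:15-18:00 (add 1h to convert from UTC-1).
Erik in UTC: 08:15-10:45, 11:30-14:00, 15:45-17:45 (add 4h to convert from UTC-4).
Uma in UTC: 08:15-10:00, 10:15-12:30, 14:15-16:30 (add 4h to convert from UTC-4).
Jun ∩ Yara: 09:00-10:00, 11:00-12:30.
Jun ∩ Yara ∩ Lila: 09:00-10:00, 11:00-12:30.
Jun ∩ Yara ∩ Lila ∩ Finn: 09:00-10:00, 11:00-12:30.
Jun ∩ Yara ∩ Lila ∩ Finn ∩ Erik: 09:00-10:00, 11:30-12:30.
Jun ∩ Yara ∩ Lila ∩ Finn ∩ Erik ∩ Uma: 09:00-10:00, 11:30-12:30.
Those are the intersection windows.
The last common window of at least 45 minutes is 11:30-12:30; a 45-minute meeting can start as late as 11:45 and still end by 12:30.

11:45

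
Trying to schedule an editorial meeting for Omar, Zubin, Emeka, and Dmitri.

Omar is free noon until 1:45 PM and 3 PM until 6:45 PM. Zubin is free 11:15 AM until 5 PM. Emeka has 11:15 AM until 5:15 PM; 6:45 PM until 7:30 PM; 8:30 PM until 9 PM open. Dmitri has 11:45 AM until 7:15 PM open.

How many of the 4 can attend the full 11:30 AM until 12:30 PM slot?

2

Zubin and Emeka can make the full 11:30-12:30 slot — that's 2.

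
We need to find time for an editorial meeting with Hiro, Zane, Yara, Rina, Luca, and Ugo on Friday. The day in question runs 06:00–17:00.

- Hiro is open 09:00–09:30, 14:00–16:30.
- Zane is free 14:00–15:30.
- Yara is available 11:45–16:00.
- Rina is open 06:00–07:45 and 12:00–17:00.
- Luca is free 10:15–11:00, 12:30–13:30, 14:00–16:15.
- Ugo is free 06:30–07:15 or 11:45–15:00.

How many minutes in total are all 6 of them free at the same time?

Hiro ∩ Zane: 14:00-15:30.
Hiro ∩ Zane ∩ Yara: 14:00-15:30.
Hiro ∩ Zane ∩ Yara ∩ Rina: 14:00-15:30.
Hiro ∩ Zane ∩ Yara ∩ Rina ∩ Luca: 14:00-15:30.
Hiro ∩ Zane ∩ Yara ∩ Rina ∩ Luca ∩ Ugo: 14:00-15:00.
Those are the intersection windows.
That's a single block of 60 minutes.

60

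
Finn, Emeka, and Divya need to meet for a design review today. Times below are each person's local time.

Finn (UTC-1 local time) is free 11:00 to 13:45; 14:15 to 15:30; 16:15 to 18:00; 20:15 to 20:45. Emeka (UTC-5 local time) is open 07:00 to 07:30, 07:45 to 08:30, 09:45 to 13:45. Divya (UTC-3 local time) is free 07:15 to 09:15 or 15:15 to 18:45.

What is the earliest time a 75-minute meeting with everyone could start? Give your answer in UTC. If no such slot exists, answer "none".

Finn in UTC: 12:00-14:45, 15:15-16:30, 17:15-19:00, 21:15-21:45 (add 1h to convert from UTC-1).
Emeka in UTC: 12:00-12:30, 12:45-13:30, 14:45-18:45 (add 5h to convert from UTC-5).
Divya in UTC: 10:15-12:15, 18:15-21:45 (add 3h to convert from UTC-3).
Finn ∩ Emeka: 12:00-12:30, 12:45-13:30, 15:15-16:30, 17:15-18:45.
Finn ∩ Emeka ∩ Divya: 12:00-12:15, 18:15-18:45.
No common window is at least 75 minutes long.

none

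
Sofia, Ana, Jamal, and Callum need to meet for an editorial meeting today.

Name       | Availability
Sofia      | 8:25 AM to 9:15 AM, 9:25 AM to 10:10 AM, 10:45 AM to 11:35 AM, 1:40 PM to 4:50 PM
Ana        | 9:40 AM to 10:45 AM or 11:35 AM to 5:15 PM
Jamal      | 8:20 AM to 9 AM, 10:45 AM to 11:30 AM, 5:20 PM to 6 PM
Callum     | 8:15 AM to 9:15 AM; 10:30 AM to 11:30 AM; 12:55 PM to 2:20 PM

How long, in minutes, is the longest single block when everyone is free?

0

Sofia ∩ Ana: 09:40-10:10, 13:40-16:50.
Sofia ∩ Ana ∩ Jamal: ∅.
Sofia ∩ Ana ∩ Jamal ∩ Callum: ∅.
There is no time when everyone is free.
No common window exists, so the longest block is 0 minutes.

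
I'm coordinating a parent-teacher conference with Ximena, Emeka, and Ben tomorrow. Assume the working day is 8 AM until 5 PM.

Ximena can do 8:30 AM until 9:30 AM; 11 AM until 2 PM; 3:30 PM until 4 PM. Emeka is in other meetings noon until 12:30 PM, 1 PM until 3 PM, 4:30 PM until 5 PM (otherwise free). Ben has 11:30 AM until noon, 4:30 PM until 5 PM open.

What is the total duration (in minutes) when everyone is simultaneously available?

Ximena free: 08:30-09:30, 11:00-14:00, 15:30-16:00.
Emeka free: 08:00-12:00, 12:30-13:00, 15:00-16:30 (invert busy blocks within the working day).
Ben free: 11:30-12:00, 16:30-17:00.
Ximena ∩ Emeka: 08:30-09:30, 11:00-12:00, 12:30-13:00, 15:30-16:00.
Ximena ∩ Emeka ∩ Ben: 11:30-12:00.
That's a single block of 30 minutes.

30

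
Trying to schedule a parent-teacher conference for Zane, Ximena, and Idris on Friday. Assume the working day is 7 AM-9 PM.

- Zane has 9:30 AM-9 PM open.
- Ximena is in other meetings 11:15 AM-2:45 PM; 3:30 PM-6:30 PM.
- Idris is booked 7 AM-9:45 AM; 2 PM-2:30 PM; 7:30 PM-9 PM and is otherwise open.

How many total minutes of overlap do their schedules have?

195

Zane free: 09:30-21:00.
Ximena free: 07:00-11:15, 14:45-15:30, 18:30-21:00 (invert busy blocks within the working day).
Idris free: 09:45-14:00, 14:30-19:30 (invert busy blocks within the working day).
Zane ∩ Ximena: 09:30-11:15, 14:45-15:30, 18:30-21:00.
Zane ∩ Ximena ∩ Idris: 09:45-11:15, 14:45-15:30, 18:30-19:30.
Summing the common windows: 90 + 45 + 60 = 195 minutes.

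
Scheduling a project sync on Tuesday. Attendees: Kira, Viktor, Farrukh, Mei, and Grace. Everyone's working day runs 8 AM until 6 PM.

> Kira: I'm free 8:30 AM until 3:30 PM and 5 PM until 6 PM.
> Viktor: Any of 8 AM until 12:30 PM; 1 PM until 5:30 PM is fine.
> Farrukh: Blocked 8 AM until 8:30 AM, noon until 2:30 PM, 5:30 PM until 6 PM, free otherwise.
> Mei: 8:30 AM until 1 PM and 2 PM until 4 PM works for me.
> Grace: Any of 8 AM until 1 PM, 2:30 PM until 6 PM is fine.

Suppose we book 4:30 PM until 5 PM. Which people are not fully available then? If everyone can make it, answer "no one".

Kira free: 08:30-15:30, 17:00-18:00.
Viktor free: 08:00-12:30, 13:00-17:30.
Farrukh free: 08:30-12:00, 14:30-17:30 (invert busy blocks within the working day).
Mei free: 08:30-13:00, 14:00-16:00.
Grace free: 08:00-13:00, 14:30-18:00.
Kira: not fully free for 16:30-17:00. Viktor: free for 16:30-17:00. Farrukh: free for 16:30-17:00. Mei: not fully free for 16:30-17:00. Grace: free for 16:30-17:00.

Kira, Mei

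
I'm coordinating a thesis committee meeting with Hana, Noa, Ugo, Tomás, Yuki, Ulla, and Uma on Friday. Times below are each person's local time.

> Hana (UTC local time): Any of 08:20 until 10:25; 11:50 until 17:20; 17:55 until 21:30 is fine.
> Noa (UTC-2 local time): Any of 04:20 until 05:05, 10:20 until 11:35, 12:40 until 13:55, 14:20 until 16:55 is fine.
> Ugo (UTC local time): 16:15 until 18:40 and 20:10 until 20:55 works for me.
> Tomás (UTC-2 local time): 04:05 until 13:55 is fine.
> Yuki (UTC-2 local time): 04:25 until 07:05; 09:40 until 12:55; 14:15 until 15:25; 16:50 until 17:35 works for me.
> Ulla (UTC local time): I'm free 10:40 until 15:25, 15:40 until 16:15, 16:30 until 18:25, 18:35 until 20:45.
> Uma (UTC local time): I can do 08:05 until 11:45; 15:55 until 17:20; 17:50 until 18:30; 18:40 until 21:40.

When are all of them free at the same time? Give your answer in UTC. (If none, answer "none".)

Hana in UTC: 08:20-10:25, 11:50-17:20, 17:55-21:30.
Noa in UTC: 06:20-07:05, 12:20-13:35, 14:40-15:55, 16:20-18:55 (add 2h to convert from UTC-2).
Ugo in UTC: 16:15-18:40, 20:10-20:55.
Tomás in UTC: 06:05-15:55 (add 2h to convert from UTC-2).
Yuki in UTC: 06:25-09:05, 11:40-14:55, 16:15-17:25, 18:50-19:35 (add 2h to convert from UTC-2).
Ulla in UTC: 10:40-15:25, 15:40-16:15, 16:30-18:25, 18:35-20:45.
Uma in UTC: 08:05-11:45, 15:55-17:20, 17:50-18:30, 18:40-21:40.
Hana ∩ Noa: 12:20-13:35, 14:40-15:55, 16:20-17:20, 17:55-18:55.
Hana ∩ Noa ∩ Ugo: 16:20-17:20, 17:55-18:40.
Hana ∩ Noa ∩ Ugo ∩ Tomás: ∅.
Hana ∩ Noa ∩ Ugo ∩ Tomás ∩ Yuki: ∅.
Hana ∩ Noa ∩ Ugo ∩ Tomás ∩ Yuki ∩ Ulla: ∅.
Hana ∩ Noa ∩ Ugo ∩ Tomás ∩ Yuki ∩ Ulla ∩ Uma: ∅.
There is no time when everyone is free.

none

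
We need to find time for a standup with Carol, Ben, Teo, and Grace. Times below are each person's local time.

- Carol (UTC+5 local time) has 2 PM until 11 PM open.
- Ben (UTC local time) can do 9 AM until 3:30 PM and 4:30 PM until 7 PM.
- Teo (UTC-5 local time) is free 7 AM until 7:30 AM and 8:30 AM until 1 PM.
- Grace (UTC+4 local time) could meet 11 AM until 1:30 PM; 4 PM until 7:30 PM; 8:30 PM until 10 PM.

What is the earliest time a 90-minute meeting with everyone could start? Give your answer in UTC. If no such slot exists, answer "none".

Carol in UTC: 09:00-18:00 (subtract 5h to convert from UTC+5).
Ben in UTC: 09:00-15:30, 16:30-19:00.
Teo in UTC: 12:00-12:30, 13:30-18:00 (add 5h to convert from UTC-5).
Grace in UTC: 07:00-09:30, 12:00-15:30, 16:30-18:00 (subtract 4h to convert from UTC+4).
Carol ∩ Ben: 09:00-15:30, 16:30-18:00.
Carol ∩ Ben ∩ Teo: 12:00-12:30, 13:30-15:30, 16:30-18:00.
Carol ∩ Ben ∩ Teo ∩ Grace: 12:00-12:30, 13:30-15:30, 16:30-18:00.
Those are the intersection windows.
The first common window of at least 90 minutes is 13:30-15:30, so the earliest start is 13:30.

13:30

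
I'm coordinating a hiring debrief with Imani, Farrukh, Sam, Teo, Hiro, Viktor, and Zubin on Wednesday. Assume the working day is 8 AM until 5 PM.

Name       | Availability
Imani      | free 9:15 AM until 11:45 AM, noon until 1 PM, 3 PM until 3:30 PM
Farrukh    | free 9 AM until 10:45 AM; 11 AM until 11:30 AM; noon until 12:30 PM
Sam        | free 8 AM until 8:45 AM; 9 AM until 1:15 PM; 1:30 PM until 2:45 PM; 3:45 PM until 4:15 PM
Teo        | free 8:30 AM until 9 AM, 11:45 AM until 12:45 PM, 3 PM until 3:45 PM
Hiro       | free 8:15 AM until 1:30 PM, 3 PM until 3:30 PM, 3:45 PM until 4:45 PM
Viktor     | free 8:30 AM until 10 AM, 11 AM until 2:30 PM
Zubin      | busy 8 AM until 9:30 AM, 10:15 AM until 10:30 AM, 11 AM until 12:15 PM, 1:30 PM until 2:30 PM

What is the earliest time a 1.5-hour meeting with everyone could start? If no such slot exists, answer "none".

none

Imani free: 09:15-11:45, 12:00-13:00, 15:00-15:30.
Farrukh free: 09:00-10:45, 11:00-11:30, 12:00-12:30.
Sam free: 08:00-08:45, 09:00-13:15, 13:30-14:45, 15:45-16:15.
Teo free: 08:30-09:00, 11:45-12:45, 15:00-15:45.
Hiro free: 08:15-13:30, 15:00-15:30, 15:45-16:45.
Viktor free: 08:30-10:00, 11:00-14:30.
Zubin free: 09:30-10:15, 10:30-11:00, 12:15-13:30, 14:30-17:00 (invert busy blocks within the working day).
Imani ∩ Farrukh: 09:15-10:45, 11:00-11:30, 12:00-12:30.
Imani ∩ Farrukh ∩ Sam: 09:15-10:45, 11:00-11:30, 12:00-12:30.
Imani ∩ Farrukh ∩ Sam ∩ Teo: 12:00-12:30.
Imani ∩ Farrukh ∩ Sam ∩ Teo ∩ Hiro: 12:00-12:30.
Imani ∩ Farrukh ∩ Sam ∩ Teo ∩ Hiro ∩ Viktor: 12:00-12:30.
Imani ∩ Farrukh ∩ Sam ∩ Teo ∩ Hiro ∩ Viktor ∩ Zubin: 12:15-12:30.
No common window is at least 90 minutes long.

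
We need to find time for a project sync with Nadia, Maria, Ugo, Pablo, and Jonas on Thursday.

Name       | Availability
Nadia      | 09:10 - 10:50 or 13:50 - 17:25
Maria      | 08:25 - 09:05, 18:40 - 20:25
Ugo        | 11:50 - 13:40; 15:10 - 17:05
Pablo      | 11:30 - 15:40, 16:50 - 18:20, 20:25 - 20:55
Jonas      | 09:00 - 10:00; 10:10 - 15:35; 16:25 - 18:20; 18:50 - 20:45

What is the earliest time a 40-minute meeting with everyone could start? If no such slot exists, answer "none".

Nadia ∩ Maria: ∅.
Nadia ∩ Maria ∩ Ugo: ∅.
Nadia ∩ Maria ∩ Ugo ∩ Pablo: ∅.
Nadia ∩ Maria ∩ Ugo ∩ Pablo ∩ Jonas: ∅.
There is no time when everyone is free.
No common window is at least 40 minutes long.

none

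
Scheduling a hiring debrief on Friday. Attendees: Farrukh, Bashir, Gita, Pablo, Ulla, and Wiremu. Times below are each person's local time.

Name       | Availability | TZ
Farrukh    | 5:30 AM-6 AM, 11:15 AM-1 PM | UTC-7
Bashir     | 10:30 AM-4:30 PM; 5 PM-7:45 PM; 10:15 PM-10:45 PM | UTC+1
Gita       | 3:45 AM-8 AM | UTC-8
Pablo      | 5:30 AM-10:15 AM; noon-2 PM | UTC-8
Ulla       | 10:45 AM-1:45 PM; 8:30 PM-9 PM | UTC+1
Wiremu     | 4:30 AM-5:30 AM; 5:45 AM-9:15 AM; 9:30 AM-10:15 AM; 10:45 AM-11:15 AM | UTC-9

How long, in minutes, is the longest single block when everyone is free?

Farrukh in UTC: 12:30-13:00, 18:15-20:00 (add 7h to convert from UTC-7).
Bashir in UTC: 09:30-15:30, 16:00-18:45, 21:15-21:45 (subtract 1h to convert from UTC+1).
Gita in UTC: 11:45-16:00 (add 8h to convert from UTC-8).
Pablo in UTC: 13:30-18:15, 20:00-22:00 (add 8h to convert from UTC-8).
Ulla in UTC: 09:45-12:45, 19:30-20:00 (subtract 1h to convert from UTC+1).
Wiremu in UTC: 13:30-14:30, 14:45-18:15, 18:30-19:15, 19:45-20:15 (add 9h to convert from UTC-9).
Farrukh ∩ Bashir: 12:30-13:00, 18:15-18:45.
Farrukh ∩ Bashir ∩ Gita: 12:30-13:00.
Farrukh ∩ Bashir ∩ Gita ∩ Pablo: ∅.
Farrukh ∩ Bashir ∩ Gita ∩ Pablo ∩ Ulla: ∅.
Farrukh ∩ Bashir ∩ Gita ∩ Pablo ∩ Ulla ∩ Wiremu: ∅.
There is no time when everyone is free.
No common window exists, so the longest block is 0 minutes.

0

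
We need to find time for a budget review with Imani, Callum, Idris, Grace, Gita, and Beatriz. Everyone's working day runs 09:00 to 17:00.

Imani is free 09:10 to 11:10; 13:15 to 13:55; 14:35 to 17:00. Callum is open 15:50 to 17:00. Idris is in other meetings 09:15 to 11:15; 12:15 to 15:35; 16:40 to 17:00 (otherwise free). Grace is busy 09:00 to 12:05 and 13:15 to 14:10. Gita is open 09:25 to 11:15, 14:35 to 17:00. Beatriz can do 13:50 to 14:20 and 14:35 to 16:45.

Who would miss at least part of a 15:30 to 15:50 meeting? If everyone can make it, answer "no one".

Callum, Idris

Imani free: 09:10-11:10, 13:15-13:55, 14:35-17:00.
Callum free: 15:50-17:00.
Idris free: 09:00-09:15, 11:15-12:15, 15:35-16:40 (invert busy blocks within the working day).
Grace free: 12:05-13:15, 14:10-17:00 (invert busy blocks within the working day).
Gita free: 09:25-11:15, 14:35-17:00.
Beatriz free: 13:50-14:20, 14:35-16:45.
Imani: free for 15:30-15:50. Callum: not fully free for 15:30-15:50. Idris: not fully free for 15:30-15:50. Grace: free for 15:30-15:50. Gita: free for 15:30-15:50. Beatriz: free for 15:30-15:50.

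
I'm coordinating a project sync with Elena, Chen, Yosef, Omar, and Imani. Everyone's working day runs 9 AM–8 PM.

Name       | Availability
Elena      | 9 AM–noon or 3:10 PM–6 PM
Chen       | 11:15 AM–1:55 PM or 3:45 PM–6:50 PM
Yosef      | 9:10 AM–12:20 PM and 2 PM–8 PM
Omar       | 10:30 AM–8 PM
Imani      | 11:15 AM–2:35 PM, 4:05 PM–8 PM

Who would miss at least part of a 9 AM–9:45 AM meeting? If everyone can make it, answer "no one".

Elena: free for 09:00-09:45. Chen: not fully free for 09:00-09:45. Yosef: not fully free for 09:00-09:45. Omar: not fully free for 09:00-09:45. Imani: not fully free for 09:00-09:45.

Chen, Imani, Omar, Yosef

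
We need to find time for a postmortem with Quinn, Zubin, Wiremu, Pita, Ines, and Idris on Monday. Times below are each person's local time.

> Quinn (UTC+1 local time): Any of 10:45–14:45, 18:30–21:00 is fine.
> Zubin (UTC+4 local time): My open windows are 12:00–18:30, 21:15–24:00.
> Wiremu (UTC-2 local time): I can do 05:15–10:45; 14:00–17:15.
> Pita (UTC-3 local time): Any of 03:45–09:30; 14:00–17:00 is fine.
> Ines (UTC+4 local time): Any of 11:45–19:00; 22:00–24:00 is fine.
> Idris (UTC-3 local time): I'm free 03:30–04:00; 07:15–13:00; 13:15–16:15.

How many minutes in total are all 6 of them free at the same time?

Quinn in UTC: 09:45-13:45, 17:30-20:00 (subtract 1h to convert from UTC+1).
Zubin in UTC: 08:00-14:30, 17:15-20:00 (subtract 4h to convert from UTC+4).
Wiremu in UTC: 07:15-12:45, 16:00-19:15 (add 2h to convert from UTC-2).
Pita in UTC: 06:45-12:30, 17:00-20:00 (add 3h to convert from UTC-3).
Ines in UTC: 07:45-15:00, 18:00-20:00 (subtract 4h to convert from UTC+4).
Idris in UTC: 06:30-07:00, 10:15-16:00, 16:15-19:15 (add 3h to convert from UTC-3).
Quinn ∩ Zubin: 09:45-13:45, 17:30-20:00.
Quinn ∩ Zubin ∩ Wiremu: 09:45-12:45, 17:30-19:15.
Quinn ∩ Zubin ∩ Wiremu ∩ Pita: 09:45-12:30, 17:30-19:15.
Quinn ∩ Zubin ∩ Wiremu ∩ Pita ∩ Ines: 09:45-12:30, 18:00-19:15.
Quinn ∩ Zubin ∩ Wiremu ∩ Pita ∩ Ines ∩ Idris: 10:15-12:30, 18:00-19:15.
Summing the common windows: 135 + 75 = 210 minutes.

210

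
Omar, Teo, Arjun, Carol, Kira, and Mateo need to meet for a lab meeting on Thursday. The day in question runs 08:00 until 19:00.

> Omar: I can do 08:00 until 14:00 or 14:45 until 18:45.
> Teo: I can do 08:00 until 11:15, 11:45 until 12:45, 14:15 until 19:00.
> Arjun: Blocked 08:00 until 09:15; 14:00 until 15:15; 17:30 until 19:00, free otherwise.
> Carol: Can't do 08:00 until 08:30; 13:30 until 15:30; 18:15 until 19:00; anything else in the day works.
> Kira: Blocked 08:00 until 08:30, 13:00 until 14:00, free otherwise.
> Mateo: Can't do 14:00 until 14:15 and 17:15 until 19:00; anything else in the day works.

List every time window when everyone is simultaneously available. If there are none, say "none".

09:15-11:15, 11:45-12:45, 15:30-17:15

Omar free: 08:00-14:00, 14:45-18:45.
Teo free: 08:00-11:15, 11:45-12:45, 14:15-19:00.
Arjun free: 09:15-14:00, 15:15-17:30 (invert busy blocks within the working day).
Carol free: 08:30-13:30, 15:30-18:15 (invert busy blocks within the working day).
Kira free: 08:30-13:00, 14:00-19:00 (invert busy blocks within the working day).
Mateo free: 08:00-14:00, 14:15-17:15 (invert busy blocks within the working day).
Omar ∩ Teo: 08:00-11:15, 11:45-12:45, 14:45-18:45.
Omar ∩ Teo ∩ Arjun: 09:15-11:15, 11:45-12:45, 15:15-17:30.
Omar ∩ Teo ∩ Arjun ∩ Carol: 09:15-11:15, 11:45-12:45, 15:30-17:30.
Omar ∩ Teo ∩ Arjun ∩ Carol ∩ Kira: 09:15-11:15, 11:45-12:45, 15:30-17:30.
Omar ∩ Teo ∩ Arjun ∩ Carol ∩ Kira ∩ Mateo: 09:15-11:15, 11:45-12:45, 15:30-17:15.
Those are the intersection windows.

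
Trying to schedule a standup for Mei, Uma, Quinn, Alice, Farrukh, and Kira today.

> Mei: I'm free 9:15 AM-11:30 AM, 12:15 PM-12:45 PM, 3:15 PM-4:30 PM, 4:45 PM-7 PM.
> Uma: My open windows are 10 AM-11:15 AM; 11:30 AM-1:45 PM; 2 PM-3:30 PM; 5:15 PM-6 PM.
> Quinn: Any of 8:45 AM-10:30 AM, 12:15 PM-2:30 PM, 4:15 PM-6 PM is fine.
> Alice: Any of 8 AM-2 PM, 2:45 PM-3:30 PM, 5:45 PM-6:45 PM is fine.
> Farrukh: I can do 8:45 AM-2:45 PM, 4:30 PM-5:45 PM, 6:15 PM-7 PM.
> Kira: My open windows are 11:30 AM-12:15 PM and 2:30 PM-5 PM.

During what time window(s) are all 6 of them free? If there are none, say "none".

Mei ∩ Uma: 10:00-11:15, 12:15-12:45, 15:15-15:30, 17:15-18:00.
Mei ∩ Uma ∩ Quinn: 10:00-10:30, 12:15-12:45, 17:15-18:00.
Mei ∩ Uma ∩ Quinn ∩ Alice: 10:00-10:30, 12:15-12:45, 17:45-18:00.
Mei ∩ Uma ∩ Quinn ∩ Alice ∩ Farrukh: 10:00-10:30, 12:15-12:45.
Mei ∩ Uma ∩ Quinn ∩ Alice ∩ Farrukh ∩ Kira: ∅.
There is no time when everyone is free.

none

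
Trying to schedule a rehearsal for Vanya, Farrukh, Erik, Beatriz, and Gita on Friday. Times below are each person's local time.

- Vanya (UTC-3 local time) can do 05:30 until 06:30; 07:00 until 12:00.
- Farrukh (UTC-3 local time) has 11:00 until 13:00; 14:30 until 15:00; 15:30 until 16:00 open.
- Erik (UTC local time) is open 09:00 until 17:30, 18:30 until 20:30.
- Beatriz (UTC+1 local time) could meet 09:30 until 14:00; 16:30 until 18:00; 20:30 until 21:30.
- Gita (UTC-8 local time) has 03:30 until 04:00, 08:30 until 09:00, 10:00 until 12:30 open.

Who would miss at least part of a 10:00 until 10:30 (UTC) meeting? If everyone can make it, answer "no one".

Farrukh, Gita

Vanya in UTC: 08:30-09:30, 10:00-15:00 (add 3h to convert from UTC-3).
Farrukh in UTC: 14:00-16:00, 17:30-18:00, 18:30-19:00 (add 3h to convert from UTC-3).
Erik in UTC: 09:00-17:30, 18:30-20:30.
Beatriz in UTC: 08:30-13:00, 15:30-17:00, 19:30-20:30 (subtract 1h to convert from UTC+1).
Gita in UTC: 11:30-12:00, 16:30-17:00, 18:00-20:30 (add 8h to convert from UTC-8).
Vanya: free for 10:00-10:30. Farrukh: not fully free for 10:00-10:30. Erik: free for 10:00-10:30. Beatriz: free for 10:00-10:30. Gita: not fully free for 10:00-10:30.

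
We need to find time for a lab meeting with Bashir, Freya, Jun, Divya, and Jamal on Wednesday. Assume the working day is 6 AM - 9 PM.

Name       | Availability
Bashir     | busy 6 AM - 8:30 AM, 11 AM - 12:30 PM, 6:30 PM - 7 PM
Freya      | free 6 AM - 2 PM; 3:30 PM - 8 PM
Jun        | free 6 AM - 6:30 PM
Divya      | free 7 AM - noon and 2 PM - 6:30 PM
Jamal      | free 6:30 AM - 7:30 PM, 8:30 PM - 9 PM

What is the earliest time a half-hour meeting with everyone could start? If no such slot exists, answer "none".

Bashir free: 08:30-11:00, 12:30-18:30, 19:00-21:00 (invert busy blocks within the working day).
Freya free: 06:00-14:00, 15:30-20:00.
Jun free: 06:00-18:30.
Divya free: 07:00-12:00, 14:00-18:30.
Jamal free: 06:30-19:30, 20:30-21:00.
Bashir ∩ Freya: 08:30-11:00, 12:30-14:00, 15:30-18:30, 19:00-20:00.
Bashir ∩ Freya ∩ Jun: 08:30-11:00, 12:30-14:00, 15:30-18:30.
Bashir ∩ Freya ∩ Jun ∩ Divya: 08:30-11:00, 15:30-18:30.
Bashir ∩ Freya ∩ Jun ∩ Divya ∩ Jamal: 08:30-11:00, 15:30-18:30.
The first common window of at least 30 minutes is 08:30-11:00, so the earliest start is 08:30.

08:30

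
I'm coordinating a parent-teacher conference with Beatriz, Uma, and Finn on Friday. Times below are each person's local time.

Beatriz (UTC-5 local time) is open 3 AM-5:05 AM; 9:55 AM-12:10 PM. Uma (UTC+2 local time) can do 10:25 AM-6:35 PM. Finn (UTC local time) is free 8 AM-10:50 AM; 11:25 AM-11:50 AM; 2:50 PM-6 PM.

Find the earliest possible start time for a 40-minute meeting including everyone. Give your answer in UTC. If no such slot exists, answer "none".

08:25

Beatriz in UTC: 08:00-10:05, 14:55-17:10 (add 5h to convert from UTC-5).
Uma in UTC: 08:25-16:35 (subtract 2h to convert from UTC+2).
Finn in UTC: 08:00-10:50, 11:25-11:50, 14:50-18:00.
Beatriz ∩ Uma: 08:25-10:05, 14:55-16:35.
Beatriz ∩ Uma ∩ Finn: 08:25-10:05, 14:55-16:35.
So the common availability across everyone is 08:25-10:05, 14:55-16:35.
The first common window of at least 40 minutes is 08:25-10:05, so the earliest start is 08:25.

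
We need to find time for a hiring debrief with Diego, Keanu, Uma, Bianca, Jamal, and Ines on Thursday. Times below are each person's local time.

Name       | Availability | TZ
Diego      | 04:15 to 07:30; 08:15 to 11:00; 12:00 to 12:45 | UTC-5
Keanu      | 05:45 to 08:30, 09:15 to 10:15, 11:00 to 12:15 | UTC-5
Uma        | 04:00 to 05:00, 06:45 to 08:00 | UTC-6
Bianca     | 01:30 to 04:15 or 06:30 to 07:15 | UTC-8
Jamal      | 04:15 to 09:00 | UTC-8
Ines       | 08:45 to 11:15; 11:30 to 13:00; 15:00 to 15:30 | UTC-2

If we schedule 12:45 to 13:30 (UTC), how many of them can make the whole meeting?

3

Diego in UTC: 09:15-12:30, 13:15-16:00, 17:00-17:45 (add 5h to convert from UTC-5).
Keanu in UTC: 10:45-13:30, 14:15-15:15, 16:00-17:15 (add 5h to convert from UTC-5).
Uma in UTC: 10:00-11:00, 12:45-14:00 (add 6h to convert from UTC-6).
Bianca in UTC: 09:30-12:15, 14:30-15:15 (add 8h to convert from UTC-8).
Jamal in UTC: 12:15-17:00 (add 8h to convert from UTC-8).
Ines in UTC: 10:45-13:15, 13:30-15:00, 17:00-17:30 (add 2h to convert from UTC-2).
Keanu, Uma, and Jamal can make the full 12:45-13:30 slot — that's 3.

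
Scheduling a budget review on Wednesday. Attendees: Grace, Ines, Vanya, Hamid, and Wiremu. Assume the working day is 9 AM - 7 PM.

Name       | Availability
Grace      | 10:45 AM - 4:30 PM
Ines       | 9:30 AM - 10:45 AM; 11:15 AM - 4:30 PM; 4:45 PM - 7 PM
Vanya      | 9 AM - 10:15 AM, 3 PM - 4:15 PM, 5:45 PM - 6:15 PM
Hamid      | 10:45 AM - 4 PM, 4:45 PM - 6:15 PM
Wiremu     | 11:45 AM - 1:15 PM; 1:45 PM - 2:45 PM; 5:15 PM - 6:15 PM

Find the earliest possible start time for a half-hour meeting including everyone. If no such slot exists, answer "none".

Grace ∩ Ines: 11:15-16:30.
Grace ∩ Ines ∩ Vanya: 15:00-16:15.
Grace ∩ Ines ∩ Vanya ∩ Hamid: 15:00-16:00.
Grace ∩ Ines ∩ Vanya ∩ Hamid ∩ Wiremu: ∅.
There is no time when everyone is free.
No common window is at least 30 minutes long.

none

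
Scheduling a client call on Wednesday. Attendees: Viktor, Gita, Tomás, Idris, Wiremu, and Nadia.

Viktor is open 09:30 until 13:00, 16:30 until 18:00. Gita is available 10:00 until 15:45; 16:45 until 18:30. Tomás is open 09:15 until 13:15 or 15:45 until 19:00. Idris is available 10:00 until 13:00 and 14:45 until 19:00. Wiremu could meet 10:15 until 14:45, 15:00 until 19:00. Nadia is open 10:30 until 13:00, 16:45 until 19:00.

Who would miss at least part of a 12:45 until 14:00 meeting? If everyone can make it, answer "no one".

Idris, Nadia, Tomás, Viktor

Viktor: not fully free for 12:45-14:00. Gita: free for 12:45-14:00. Tomás: not fully free for 12:45-14:00. Idris: not fully free for 12:45-14:00. Wiremu: free for 12:45-14:00. Nadia: not fully free for 12:45-14:00.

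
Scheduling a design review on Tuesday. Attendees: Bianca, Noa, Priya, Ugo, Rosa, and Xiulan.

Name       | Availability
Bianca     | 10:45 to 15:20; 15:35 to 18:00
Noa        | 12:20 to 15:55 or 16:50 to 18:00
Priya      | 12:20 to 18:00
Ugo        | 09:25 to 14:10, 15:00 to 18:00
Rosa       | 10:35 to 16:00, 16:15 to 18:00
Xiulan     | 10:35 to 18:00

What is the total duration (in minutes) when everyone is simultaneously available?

Bianca ∩ Noa: 12:20-15:20, 15:35-15:55, 16:50-18:00.
Bianca ∩ Noa ∩ Priya: 12:20-15:20, 15:35-15:55, 16:50-18:00.
Bianca ∩ Noa ∩ Priya ∩ Ugo: 12:20-14:10, 15:00-15:20, 15:35-15:55, 16:50-18:00.
Bianca ∩ Noa ∩ Priya ∩ Ugo ∩ Rosa: 12:20-14:10, 15:00-15:20, 15:35-15:55, 16:50-18:00.
Bianca ∩ Noa ∩ Priya ∩ Ugo ∩ Rosa ∩ Xiulan: 12:20-14:10, 15:00-15:20, 15:35-15:55, 16:50-18:00.
So the common availability across everyone is 12:20-14:10, 15:00-15:20, 15:35-15:55, 16:50-18:00.
Summing the common windows: 110 + 20 + 20 + 70 = 220 minutes.

220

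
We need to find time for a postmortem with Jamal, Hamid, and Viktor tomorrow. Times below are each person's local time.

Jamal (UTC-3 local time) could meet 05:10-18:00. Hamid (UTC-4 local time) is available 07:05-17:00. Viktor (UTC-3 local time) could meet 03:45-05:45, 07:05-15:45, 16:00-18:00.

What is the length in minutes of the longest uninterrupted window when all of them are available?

460

Jamal in UTC: 08:10-21:00 (add 3h to convert from UTC-3).
Hamid in UTC: 11:05-21:00 (add 4h to convert from UTC-4).
Viktor in UTC: 06:45-08:45, 10:05-18:45, 19:00-21:00 (add 3h to convert from UTC-3).
Jamal ∩ Hamid: 11:05-21:00.
Jamal ∩ Hamid ∩ Viktor: 11:05-18:45, 19:00-21:00.
Those are the intersection windows.
The longest is 11:05-18:45 at 460 minutes.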